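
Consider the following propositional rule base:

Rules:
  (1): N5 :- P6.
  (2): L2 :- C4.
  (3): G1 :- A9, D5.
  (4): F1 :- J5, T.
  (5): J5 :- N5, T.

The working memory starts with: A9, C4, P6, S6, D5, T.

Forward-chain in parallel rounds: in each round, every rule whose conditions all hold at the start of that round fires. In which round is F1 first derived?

Round 1 — (1), (2), (3), derive N5, L2, G1.
Round 2 — (5), derive J5.
Round 3 — (4), derive F1.
F1 first appears in round 3.

3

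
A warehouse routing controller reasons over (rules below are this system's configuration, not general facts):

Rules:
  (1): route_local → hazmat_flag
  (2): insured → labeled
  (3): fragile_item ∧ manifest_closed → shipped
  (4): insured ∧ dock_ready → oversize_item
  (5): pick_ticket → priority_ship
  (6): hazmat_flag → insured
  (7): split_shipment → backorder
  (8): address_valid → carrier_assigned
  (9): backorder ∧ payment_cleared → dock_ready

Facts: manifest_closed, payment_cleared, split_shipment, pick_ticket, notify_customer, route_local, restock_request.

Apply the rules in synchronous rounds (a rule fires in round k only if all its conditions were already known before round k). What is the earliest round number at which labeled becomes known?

3

[1] (1) [route_local → hazmat_flag]; (5) [pick_ticket → priority_ship]; (7) [split_shipment → backorder]. ⇒ new: hazmat_flag, priority_ship, backorder.
[2] (6) [hazmat_flag → insured]; (9) [backorder ∧ payment_cleared → dock_ready]. ⇒ new: insured, dock_ready.
[3] (2) [insured → labeled]; (4) [insured ∧ dock_ready → oversize_item]. ⇒ new: labeled, oversize_item.
labeled first appears in round 3.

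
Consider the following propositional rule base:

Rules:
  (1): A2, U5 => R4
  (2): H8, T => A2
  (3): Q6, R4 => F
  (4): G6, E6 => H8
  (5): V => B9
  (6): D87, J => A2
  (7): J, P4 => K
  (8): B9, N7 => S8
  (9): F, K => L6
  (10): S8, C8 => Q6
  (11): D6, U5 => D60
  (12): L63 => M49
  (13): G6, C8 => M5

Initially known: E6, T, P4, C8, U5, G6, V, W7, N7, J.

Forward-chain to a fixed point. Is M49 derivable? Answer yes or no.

Round 1: (4) [G6, E6 => H8]; (5) [V => B9]; (7) [J, P4 => K]; (13) [G6, C8 => M5]. New: H8, B9, K, M5.
Round 2: (2) [H8, T => A2]; (8) [B9, N7 => S8]. New: A2, S8.
Round 3: (1) [A2, U5 => R4]; (10) [S8, C8 => Q6]. New: R4, Q6.
Round 4: (3) [Q6, R4 => F]. New: F.
Round 5: (9) [F, K => L6]. New: L6.
Fixed point reached. M49 is concluded only by (12); (12) needs L63 (never derived).

no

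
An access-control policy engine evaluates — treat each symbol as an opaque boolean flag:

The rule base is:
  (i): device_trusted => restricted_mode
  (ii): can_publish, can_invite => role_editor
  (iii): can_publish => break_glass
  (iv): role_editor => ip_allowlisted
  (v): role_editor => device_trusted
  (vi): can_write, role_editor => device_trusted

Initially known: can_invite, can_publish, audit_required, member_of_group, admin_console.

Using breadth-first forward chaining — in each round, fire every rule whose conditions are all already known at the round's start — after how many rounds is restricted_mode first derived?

3

[1] (ii) [can_publish, can_invite => role_editor]; (iii) [can_publish => break_glass]. ⇒ new: role_editor, break_glass.
[2] (iv) [role_editor => ip_allowlisted]; (v) [role_editor => device_trusted]. ⇒ new: ip_allowlisted, device_trusted.
[3] (i) [device_trusted => restricted_mode]. ⇒ new: restricted_mode.
restricted_mode first appears in round 3.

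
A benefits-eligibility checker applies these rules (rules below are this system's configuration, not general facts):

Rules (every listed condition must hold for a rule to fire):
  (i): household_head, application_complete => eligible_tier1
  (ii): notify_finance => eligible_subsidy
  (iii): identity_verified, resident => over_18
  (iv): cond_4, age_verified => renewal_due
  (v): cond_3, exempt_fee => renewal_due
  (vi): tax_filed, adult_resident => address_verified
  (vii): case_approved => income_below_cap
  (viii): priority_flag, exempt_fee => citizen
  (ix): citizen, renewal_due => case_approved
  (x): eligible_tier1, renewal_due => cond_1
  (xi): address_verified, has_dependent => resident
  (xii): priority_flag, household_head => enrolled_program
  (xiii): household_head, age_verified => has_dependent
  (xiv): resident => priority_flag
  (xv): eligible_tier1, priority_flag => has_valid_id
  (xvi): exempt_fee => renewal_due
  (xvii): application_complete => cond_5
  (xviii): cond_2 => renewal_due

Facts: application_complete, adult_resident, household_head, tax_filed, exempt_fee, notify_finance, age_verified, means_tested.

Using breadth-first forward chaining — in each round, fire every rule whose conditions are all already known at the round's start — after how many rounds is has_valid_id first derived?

4

Round 1 fires (i), (ii), (vi), (xiii), (xvi), (xvii), giving eligible_tier1, eligible_subsidy, address_verified, has_dependent, renewal_due, cond_5.
Round 2 fires (x), (xi), giving cond_1, resident.
Round 3 fires (xiv), giving priority_flag.
Round 4 fires (viii), (xii), (xv), giving citizen, enrolled_program, has_valid_id.
has_valid_id first appears in round 4.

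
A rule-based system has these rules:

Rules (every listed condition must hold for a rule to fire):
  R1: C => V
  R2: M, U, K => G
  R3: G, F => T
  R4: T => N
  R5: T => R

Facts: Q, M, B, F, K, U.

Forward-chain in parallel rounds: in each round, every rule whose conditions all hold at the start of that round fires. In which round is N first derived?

Round 1: R2 [M, U, K => G]. New: G.
Round 2: R3 [G, F => T]. New: T.
Round 3: R4 [T => N]; R5 [T => R]. New: N, R.
N first appears in round 3.

3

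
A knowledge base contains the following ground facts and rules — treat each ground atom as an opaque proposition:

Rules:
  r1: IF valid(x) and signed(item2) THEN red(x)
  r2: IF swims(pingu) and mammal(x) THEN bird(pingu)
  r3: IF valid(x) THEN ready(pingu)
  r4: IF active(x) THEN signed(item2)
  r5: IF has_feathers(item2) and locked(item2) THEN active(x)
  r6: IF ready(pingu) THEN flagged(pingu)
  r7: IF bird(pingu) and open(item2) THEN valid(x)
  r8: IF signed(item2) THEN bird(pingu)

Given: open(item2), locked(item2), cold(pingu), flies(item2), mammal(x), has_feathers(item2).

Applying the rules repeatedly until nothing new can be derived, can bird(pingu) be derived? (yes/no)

yes

Round 1 — r5, derive active(x).
Round 2 — r4, derive signed(item2).
Round 3 — r8, derive bird(pingu).
Round 4 — r7, derive valid(x).
Round 5 — r1, r3, derive red(x), ready(pingu).
Round 6 — r6, derive flagged(pingu).
bird(pingu) appears in round 3, so it is derivable.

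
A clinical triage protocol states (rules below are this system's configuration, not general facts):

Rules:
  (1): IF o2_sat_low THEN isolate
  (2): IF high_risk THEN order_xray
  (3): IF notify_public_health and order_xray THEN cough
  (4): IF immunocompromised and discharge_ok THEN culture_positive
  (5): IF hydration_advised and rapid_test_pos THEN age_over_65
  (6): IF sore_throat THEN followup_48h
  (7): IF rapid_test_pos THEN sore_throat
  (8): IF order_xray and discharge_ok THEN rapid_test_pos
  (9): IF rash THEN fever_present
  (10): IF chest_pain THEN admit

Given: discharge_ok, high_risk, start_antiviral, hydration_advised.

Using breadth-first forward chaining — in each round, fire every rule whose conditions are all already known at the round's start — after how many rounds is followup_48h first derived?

4

Round 1: (2) [IF high_risk THEN order_xray]. Adds order_xray.
Round 2: (8) [IF order_xray and discharge_ok THEN rapid_test_pos]. Adds rapid_test_pos.
Round 3: (5) [IF hydration_advised and rapid_test_pos THEN age_over_65]; (7) [IF rapid_test_pos THEN sore_throat]. Adds age_over_65, sore_throat.
Round 4: (6) [IF sore_throat THEN followup_48h]. Adds followup_48h.
followup_48h first appears in round 4.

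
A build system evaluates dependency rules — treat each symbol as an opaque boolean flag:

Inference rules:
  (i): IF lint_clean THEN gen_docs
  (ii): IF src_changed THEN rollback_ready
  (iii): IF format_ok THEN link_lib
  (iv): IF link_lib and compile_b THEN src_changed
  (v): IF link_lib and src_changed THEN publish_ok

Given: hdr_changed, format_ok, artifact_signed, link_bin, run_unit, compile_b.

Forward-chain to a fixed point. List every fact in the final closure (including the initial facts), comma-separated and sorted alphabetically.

artifact_signed, compile_b, format_ok, hdr_changed, link_bin, link_lib, publish_ok, rollback_ready, run_unit, src_changed

Round 1 — (iii), derive link_lib.
Round 2 — (iv), derive src_changed.
Round 3 — (ii), (v), derive rollback_ready, publish_ok.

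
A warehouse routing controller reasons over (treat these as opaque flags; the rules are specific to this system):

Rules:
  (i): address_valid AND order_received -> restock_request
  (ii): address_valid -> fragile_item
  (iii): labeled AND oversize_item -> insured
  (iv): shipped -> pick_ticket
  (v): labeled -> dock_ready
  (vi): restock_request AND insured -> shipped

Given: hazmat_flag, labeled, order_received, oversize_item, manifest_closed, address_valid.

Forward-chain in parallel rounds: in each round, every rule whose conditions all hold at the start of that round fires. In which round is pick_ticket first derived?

Round 1 fires (i), (ii), (iii), (v), giving restock_request, fragile_item, insured, dock_ready.
Round 2 fires (vi), giving shipped.
Round 3 fires (iv), giving pick_ticket.
pick_ticket first appears in round 3.

3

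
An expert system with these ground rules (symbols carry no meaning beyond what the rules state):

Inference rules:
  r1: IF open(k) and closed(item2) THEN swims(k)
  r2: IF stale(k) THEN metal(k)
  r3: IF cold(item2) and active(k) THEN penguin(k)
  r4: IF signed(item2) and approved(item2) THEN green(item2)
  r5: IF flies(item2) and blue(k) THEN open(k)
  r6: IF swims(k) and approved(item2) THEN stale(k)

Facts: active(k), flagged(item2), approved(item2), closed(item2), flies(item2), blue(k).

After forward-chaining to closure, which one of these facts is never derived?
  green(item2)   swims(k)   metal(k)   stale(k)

Round 1 — r5, derive open(k).
Round 2 — r1, derive swims(k).
Round 3 — r6, derive stale(k).
Round 4 — r2, derive metal(k).
Derived: swims(k) (round 2), metal(k) (round 4), stale(k) (round 3). green(item2) never appears in any round.

green(item2)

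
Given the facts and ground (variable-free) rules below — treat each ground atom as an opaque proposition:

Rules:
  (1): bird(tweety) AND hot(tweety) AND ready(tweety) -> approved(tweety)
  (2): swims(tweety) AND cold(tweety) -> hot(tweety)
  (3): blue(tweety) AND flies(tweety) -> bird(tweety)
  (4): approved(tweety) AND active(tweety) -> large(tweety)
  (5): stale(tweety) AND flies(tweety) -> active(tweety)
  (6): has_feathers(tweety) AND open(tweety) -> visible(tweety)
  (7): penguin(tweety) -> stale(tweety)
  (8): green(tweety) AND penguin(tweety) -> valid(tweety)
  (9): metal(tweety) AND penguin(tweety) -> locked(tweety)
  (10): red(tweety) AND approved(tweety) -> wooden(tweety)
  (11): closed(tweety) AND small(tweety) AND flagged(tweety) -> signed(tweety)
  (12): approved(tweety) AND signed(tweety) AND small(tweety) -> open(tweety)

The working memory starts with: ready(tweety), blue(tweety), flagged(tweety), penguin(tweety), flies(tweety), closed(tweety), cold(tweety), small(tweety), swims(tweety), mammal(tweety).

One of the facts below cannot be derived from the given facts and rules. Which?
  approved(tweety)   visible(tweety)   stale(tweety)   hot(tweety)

Round 1: (2) [swims(tweety) AND cold(tweety) -> hot(tweety)]; (3) [blue(tweety) AND flies(tweety) -> bird(tweety)]; (7) [penguin(tweety) -> stale(tweety)]; (11) [closed(tweety) AND small(tweety) AND flagged(tweety) -> signed(tweety)]. Adds hot(tweety), bird(tweety), stale(tweety), signed(tweety).
Round 2: (1) [bird(tweety) AND hot(tweety) AND ready(tweety) -> approved(tweety)]; (5) [stale(tweety) AND flies(tweety) -> active(tweety)]. Adds approved(tweety), active(tweety).
Round 3: (4) [approved(tweety) AND active(tweety) -> large(tweety)]; (12) [approved(tweety) AND signed(tweety) AND small(tweety) -> open(tweety)]. Adds large(tweety), open(tweety).
Derived: approved(tweety) (round 2), hot(tweety) (round 1), stale(tweety) (round 1). visible(tweety) never appears in any round.

visible(tweety)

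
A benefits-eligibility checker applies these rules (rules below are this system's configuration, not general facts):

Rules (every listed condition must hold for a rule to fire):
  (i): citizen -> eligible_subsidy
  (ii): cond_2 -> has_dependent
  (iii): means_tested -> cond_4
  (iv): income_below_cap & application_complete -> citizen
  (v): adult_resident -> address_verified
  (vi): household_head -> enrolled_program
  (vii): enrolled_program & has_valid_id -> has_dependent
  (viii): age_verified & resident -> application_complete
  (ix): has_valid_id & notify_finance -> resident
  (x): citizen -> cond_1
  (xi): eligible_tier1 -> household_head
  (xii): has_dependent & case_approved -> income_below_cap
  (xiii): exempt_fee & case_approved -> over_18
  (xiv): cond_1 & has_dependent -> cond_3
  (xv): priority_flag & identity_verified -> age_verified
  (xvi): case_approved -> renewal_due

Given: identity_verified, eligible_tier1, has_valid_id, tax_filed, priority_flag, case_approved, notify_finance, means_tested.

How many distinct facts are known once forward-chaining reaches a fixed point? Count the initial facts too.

Round 1 — (iii), (ix), (xi), (xv), (xvi), derive cond_4, resident, household_head, age_verified, renewal_due.
Round 2 — (vi), (viii), derive enrolled_program, application_complete.
Round 3 — (vii), derive has_dependent.
Round 4 — (xii), derive income_below_cap.
Round 5 — (iv), derive citizen.
Round 6 — (i), (x), derive eligible_subsidy, cond_1.
Round 7 — (xiv), derive cond_3.
Closure: {age_verified, application_complete, case_approved, citizen, cond_1, cond_3, cond_4, eligible_subsidy, eligible_tier1, enrolled_program, has_dependent, has_valid_id, household_head, identity_verified, income_below_cap, means_tested, notify_finance, priority_flag, renewal_due, resident, tax_filed} — 21 facts.

21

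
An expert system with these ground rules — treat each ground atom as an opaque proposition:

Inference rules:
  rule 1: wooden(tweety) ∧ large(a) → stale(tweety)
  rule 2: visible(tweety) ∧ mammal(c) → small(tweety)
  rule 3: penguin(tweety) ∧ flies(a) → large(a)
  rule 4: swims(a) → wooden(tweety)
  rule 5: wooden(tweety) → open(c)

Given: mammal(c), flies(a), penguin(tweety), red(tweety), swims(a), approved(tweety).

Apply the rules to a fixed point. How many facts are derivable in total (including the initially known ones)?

10

Round 1 fires rule 3, rule 4, giving large(a), wooden(tweety).
Round 2 fires rule 1, rule 5, giving stale(tweety), open(c).
Closure: {approved(tweety), flies(a), large(a), mammal(c), open(c), penguin(tweety), red(tweety), stale(tweety), swims(a), wooden(tweety)} — 10 facts.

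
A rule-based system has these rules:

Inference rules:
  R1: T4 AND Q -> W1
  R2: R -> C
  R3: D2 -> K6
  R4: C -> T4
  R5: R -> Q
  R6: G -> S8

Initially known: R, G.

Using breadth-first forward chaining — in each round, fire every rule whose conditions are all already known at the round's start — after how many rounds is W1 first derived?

Round 1 fires R2, R5, R6, giving C, Q, S8.
Round 2 fires R4, giving T4.
Round 3 fires R1, giving W1.
W1 first appears in round 3.

3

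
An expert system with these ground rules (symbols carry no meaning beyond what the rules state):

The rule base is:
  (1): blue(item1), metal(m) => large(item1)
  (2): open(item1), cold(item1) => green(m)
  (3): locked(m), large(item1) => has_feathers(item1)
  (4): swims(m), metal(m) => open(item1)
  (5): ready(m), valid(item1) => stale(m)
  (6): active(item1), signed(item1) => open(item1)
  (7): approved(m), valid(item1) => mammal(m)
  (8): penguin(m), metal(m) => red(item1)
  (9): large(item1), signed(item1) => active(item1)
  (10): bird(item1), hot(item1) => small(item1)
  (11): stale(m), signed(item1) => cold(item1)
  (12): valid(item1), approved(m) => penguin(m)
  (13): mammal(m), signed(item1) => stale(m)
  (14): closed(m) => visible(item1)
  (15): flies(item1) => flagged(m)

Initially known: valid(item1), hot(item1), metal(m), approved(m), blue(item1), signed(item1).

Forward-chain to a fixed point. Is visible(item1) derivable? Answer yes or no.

no

Round 1 fires (1), (7), (12), giving large(item1), mammal(m), penguin(m).
Round 2 fires (8), (9), (13), giving red(item1), active(item1), stale(m).
Round 3 fires (6), (11), giving open(item1), cold(item1).
Round 4 fires (2), giving green(m).
Fixed point reached. visible(item1) is concluded only by (14); (14) needs closed(m) (never derived).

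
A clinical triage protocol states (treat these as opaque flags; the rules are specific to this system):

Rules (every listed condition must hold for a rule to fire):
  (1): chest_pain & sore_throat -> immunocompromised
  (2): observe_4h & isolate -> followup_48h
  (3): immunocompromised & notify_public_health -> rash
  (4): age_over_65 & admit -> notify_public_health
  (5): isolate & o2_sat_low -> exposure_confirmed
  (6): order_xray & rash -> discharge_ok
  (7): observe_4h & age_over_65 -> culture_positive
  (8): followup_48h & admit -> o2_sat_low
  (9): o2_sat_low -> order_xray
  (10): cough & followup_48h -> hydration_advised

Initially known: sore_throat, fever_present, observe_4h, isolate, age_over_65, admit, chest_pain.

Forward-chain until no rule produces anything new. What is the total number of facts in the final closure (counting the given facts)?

Round 1 — (1), (2), (4), (7), derive immunocompromised, followup_48h, notify_public_health, culture_positive.
Round 2 — (3), (8), derive rash, o2_sat_low.
Round 3 — (5), (9), derive exposure_confirmed, order_xray.
Round 4 — (6), derive discharge_ok.
Closure: {admit, age_over_65, chest_pain, culture_positive, discharge_ok, exposure_confirmed, fever_present, followup_48h, immunocompromised, isolate, notify_public_health, o2_sat_low, observe_4h, order_xray, rash, sore_throat} — 16 facts.

16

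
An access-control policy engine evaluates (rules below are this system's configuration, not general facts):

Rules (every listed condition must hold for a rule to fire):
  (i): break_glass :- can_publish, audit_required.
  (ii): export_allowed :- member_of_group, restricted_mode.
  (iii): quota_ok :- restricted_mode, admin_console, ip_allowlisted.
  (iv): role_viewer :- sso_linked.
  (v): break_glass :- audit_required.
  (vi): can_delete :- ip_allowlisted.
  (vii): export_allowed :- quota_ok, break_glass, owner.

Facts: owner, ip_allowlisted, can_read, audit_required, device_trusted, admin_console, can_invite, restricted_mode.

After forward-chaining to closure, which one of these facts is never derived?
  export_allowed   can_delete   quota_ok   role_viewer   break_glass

Round 1 fires (iii), (v), (vi), giving quota_ok, break_glass, can_delete.
Round 2 fires (vii), giving export_allowed.
Derived: quota_ok (round 1), can_delete (round 1), break_glass (round 1), export_allowed (round 2). role_viewer never appears in any round.

role_viewer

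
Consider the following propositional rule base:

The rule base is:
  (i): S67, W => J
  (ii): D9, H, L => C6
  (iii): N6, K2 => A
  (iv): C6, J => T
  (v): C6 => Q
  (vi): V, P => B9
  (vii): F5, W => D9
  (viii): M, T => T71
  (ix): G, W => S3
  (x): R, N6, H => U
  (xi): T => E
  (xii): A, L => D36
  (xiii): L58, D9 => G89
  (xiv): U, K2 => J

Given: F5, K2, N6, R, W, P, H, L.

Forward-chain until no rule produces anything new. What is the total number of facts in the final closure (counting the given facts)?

17

Round 1: (iii) [N6, K2 => A]; (vii) [F5, W => D9]; (x) [R, N6, H => U]. New: A, D9, U.
Round 2: (ii) [D9, H, L => C6]; (xii) [A, L => D36]; (xiv) [U, K2 => J]. New: C6, D36, J.
Round 3: (iv) [C6, J => T]; (v) [C6 => Q]. New: T, Q.
Round 4: (xi) [T => E]. New: E.
Closure: {A, C6, D36, D9, E, F5, H, J, K2, L, N6, P, Q, R, T, U, W} — 17 facts.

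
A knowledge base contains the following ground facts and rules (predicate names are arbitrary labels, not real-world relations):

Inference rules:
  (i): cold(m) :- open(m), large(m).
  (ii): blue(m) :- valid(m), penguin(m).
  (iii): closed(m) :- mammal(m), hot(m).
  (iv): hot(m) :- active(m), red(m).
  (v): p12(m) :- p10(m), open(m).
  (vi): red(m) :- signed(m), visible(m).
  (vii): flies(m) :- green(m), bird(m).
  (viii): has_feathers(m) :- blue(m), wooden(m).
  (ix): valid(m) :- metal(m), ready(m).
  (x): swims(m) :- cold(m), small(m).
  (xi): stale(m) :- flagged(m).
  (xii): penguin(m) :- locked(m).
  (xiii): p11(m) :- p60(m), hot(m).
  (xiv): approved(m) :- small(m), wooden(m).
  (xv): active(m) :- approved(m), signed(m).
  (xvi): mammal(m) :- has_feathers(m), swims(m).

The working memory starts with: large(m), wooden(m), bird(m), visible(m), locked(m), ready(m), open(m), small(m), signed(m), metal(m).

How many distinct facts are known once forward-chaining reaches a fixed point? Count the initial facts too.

Round 1: (i) [cold(m) :- open(m), large(m).]; (vi) [red(m) :- signed(m), visible(m).]; (ix) [valid(m) :- metal(m), ready(m).]; (xii) [penguin(m) :- locked(m).]; (xiv) [approved(m) :- small(m), wooden(m).]. Adds cold(m), red(m), valid(m), penguin(m), approved(m).
Round 2: (ii) [blue(m) :- valid(m), penguin(m).]; (x) [swims(m) :- cold(m), small(m).]; (xv) [active(m) :- approved(m), signed(m).]. Adds blue(m), swims(m), active(m).
Round 3: (iv) [hot(m) :- active(m), red(m).]; (viii) [has_feathers(m) :- blue(m), wooden(m).]. Adds hot(m), has_feathers(m).
Round 4: (xvi) [mammal(m) :- has_feathers(m), swims(m).]. Adds mammal(m).
Round 5: (iii) [closed(m) :- mammal(m), hot(m).]. Adds closed(m).
Closure: {active(m), approved(m), bird(m), blue(m), closed(m), cold(m), has_feathers(m), hot(m), large(m), locked(m), mammal(m), metal(m), open(m), penguin(m), ready(m), red(m), signed(m), small(m), swims(m), valid(m), visible(m), wooden(m)} — 22 facts.

22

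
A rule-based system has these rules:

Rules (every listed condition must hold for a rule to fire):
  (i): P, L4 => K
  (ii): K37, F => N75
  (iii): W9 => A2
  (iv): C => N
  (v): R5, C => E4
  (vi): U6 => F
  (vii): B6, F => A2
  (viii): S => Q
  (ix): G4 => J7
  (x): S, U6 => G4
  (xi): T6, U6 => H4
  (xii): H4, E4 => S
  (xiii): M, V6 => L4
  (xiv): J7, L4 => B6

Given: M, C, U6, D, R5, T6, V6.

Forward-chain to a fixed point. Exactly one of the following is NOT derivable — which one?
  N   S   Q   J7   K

Round 1 fires (iv), (v), (vi), (xi), (xiii), giving N, E4, F, H4, L4.
Round 2 fires (xii), giving S.
Round 3 fires (viii), (x), giving Q, G4.
Round 4 fires (ix), giving J7.
Round 5 fires (xiv), giving B6.
Round 6 fires (vii), giving A2.
Derived: J7 (round 4), N (round 1), Q (round 3), S (round 2). K never appears in any round.

K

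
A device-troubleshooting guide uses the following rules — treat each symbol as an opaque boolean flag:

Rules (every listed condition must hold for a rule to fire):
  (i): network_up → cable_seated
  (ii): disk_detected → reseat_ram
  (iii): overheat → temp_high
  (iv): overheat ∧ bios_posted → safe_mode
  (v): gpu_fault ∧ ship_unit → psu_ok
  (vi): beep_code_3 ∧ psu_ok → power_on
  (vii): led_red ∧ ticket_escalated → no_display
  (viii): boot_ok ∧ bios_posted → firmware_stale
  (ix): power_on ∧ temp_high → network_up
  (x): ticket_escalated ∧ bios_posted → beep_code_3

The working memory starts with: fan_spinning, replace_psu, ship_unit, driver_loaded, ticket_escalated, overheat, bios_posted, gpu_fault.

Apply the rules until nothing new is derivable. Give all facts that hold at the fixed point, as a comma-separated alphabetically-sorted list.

beep_code_3, bios_posted, cable_seated, driver_loaded, fan_spinning, gpu_fault, network_up, overheat, power_on, psu_ok, replace_psu, safe_mode, ship_unit, temp_high, ticket_escalated

Round 1 fires (iii), (iv), (v), (x), giving temp_high, safe_mode, psu_ok, beep_code_3.
Round 2 fires (vi), giving power_on.
Round 3 fires (ix), giving network_up.
Round 4 fires (i), giving cable_seated.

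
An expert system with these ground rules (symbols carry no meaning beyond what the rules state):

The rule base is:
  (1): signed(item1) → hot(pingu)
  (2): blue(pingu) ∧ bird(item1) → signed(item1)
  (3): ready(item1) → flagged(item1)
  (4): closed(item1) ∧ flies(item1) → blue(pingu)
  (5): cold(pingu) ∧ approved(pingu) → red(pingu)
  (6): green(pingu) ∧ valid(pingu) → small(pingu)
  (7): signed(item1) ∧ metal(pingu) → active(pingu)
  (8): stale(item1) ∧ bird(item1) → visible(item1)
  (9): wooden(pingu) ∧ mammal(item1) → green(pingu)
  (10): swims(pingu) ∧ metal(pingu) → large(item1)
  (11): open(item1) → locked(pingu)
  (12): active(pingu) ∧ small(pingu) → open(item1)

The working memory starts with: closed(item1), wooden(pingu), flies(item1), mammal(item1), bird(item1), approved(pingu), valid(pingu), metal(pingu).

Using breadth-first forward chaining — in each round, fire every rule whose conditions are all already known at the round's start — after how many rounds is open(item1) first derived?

4

Round 1 fires (4), (9), giving blue(pingu), green(pingu).
Round 2 fires (2), (6), giving signed(item1), small(pingu).
Round 3 fires (1), (7), giving hot(pingu), active(pingu).
Round 4 fires (12), giving open(item1).
open(item1) first appears in round 4.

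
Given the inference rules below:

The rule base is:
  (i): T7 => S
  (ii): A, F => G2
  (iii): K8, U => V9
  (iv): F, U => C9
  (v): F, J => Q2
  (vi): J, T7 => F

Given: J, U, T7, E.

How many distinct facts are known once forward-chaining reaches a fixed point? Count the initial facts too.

8

Round 1 — (i), (vi), derive S, F.
Round 2 — (iv), (v), derive C9, Q2.
Closure: {C9, E, F, J, Q2, S, T7, U} — 8 facts.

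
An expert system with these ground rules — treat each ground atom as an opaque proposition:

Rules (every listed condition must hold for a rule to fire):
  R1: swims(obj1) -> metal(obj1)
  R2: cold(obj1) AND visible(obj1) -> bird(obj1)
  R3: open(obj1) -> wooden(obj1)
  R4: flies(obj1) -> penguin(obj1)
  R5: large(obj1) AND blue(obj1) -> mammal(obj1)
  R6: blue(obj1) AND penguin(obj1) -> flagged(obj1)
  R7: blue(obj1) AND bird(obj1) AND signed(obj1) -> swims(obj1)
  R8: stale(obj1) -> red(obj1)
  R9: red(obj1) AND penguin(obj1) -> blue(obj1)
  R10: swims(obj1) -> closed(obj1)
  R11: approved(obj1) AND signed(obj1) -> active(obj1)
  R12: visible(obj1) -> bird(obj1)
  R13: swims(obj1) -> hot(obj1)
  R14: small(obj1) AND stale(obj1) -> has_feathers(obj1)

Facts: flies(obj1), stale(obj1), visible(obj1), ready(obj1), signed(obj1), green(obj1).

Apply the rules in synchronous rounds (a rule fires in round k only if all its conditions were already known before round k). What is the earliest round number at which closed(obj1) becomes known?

Round 1 fires R4, R8, R12, giving penguin(obj1), red(obj1), bird(obj1).
Round 2 fires R9, giving blue(obj1).
Round 3 fires R6, R7, giving flagged(obj1), swims(obj1).
Round 4 fires R1, R10, R13, giving metal(obj1), closed(obj1), hot(obj1).
closed(obj1) first appears in round 4.

4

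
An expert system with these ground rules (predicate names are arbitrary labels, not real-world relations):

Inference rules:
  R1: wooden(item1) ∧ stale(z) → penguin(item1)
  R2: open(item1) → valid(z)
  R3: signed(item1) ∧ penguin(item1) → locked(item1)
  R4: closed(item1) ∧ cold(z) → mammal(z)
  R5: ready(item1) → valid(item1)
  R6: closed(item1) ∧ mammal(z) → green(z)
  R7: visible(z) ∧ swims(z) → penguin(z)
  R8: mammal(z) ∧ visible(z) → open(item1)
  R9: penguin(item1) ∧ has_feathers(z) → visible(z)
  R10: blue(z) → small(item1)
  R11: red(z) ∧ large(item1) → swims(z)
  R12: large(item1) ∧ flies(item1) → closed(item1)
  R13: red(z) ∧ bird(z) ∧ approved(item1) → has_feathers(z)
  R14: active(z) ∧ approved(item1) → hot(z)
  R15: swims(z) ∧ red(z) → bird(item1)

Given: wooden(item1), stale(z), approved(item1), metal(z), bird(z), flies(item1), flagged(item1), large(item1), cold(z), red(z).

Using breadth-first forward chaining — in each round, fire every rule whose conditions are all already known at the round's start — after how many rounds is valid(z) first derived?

Round 1 — R1, R11, R12, R13, derive penguin(item1), swims(z), closed(item1), has_feathers(z).
Round 2 — R4, R9, R15, derive mammal(z), visible(z), bird(item1).
Round 3 — R6, R7, R8, derive green(z), penguin(z), open(item1).
Round 4 — R2, derive valid(z).
valid(z) first appears in round 4.

4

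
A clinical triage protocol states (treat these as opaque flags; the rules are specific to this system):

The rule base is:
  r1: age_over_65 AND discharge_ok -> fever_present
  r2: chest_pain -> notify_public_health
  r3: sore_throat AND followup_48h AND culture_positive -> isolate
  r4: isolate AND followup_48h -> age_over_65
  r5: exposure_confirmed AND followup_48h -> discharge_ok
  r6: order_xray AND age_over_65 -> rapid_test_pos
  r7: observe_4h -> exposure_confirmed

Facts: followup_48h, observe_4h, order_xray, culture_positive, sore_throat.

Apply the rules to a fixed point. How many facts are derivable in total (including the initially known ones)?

11

Round 1 — r3, r7, derive isolate, exposure_confirmed.
Round 2 — r4, r5, derive age_over_65, discharge_ok.
Round 3 — r1, r6, derive fever_present, rapid_test_pos.
Closure: {age_over_65, culture_positive, discharge_ok, exposure_confirmed, fever_present, followup_48h, isolate, observe_4h, order_xray, rapid_test_pos, sore_throat} — 11 facts.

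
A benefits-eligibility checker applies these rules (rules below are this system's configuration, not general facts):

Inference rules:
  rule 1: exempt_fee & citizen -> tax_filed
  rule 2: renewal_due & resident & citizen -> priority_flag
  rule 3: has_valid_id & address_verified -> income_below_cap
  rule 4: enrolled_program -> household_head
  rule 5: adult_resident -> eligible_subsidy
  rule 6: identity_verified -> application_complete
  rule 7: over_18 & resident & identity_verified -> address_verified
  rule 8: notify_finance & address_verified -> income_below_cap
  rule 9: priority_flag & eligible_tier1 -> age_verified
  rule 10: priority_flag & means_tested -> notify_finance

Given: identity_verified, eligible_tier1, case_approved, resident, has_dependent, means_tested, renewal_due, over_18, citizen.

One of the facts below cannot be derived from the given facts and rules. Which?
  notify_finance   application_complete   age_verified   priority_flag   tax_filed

Round 1: rule 2 [renewal_due & resident & citizen -> priority_flag]; rule 6 [identity_verified -> application_complete]; rule 7 [over_18 & resident & identity_verified -> address_verified]. Adds priority_flag, application_complete, address_verified.
Round 2: rule 9 [priority_flag & eligible_tier1 -> age_verified]; rule 10 [priority_flag & means_tested -> notify_finance]. Adds age_verified, notify_finance.
Round 3: rule 8 [notify_finance & address_verified -> income_below_cap]. Adds income_below_cap.
Derived: application_complete (round 1), notify_finance (round 2), age_verified (round 2), priority_flag (round 1). tax_filed never appears in any round.

tax_filed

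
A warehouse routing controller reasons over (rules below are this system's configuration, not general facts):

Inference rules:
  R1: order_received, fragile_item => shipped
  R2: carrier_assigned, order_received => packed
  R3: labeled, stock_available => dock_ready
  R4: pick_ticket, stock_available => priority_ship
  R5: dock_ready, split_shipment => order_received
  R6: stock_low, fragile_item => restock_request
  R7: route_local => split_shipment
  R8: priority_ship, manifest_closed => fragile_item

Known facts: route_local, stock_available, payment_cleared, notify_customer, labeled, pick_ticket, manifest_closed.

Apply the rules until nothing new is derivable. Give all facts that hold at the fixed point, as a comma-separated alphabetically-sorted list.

Round 1: R3 [labeled, stock_available => dock_ready]; R4 [pick_ticket, stock_available => priority_ship]; R7 [route_local => split_shipment]. Adds dock_ready, priority_ship, split_shipment.
Round 2: R5 [dock_ready, split_shipment => order_received]; R8 [priority_ship, manifest_closed => fragile_item]. Adds order_received, fragile_item.
Round 3: R1 [order_received, fragile_item => shipped]. Adds shipped.

dock_ready, fragile_item, labeled, manifest_closed, notify_customer, order_received, payment_cleared, pick_ticket, priority_ship, route_local, shipped, split_shipment, stock_available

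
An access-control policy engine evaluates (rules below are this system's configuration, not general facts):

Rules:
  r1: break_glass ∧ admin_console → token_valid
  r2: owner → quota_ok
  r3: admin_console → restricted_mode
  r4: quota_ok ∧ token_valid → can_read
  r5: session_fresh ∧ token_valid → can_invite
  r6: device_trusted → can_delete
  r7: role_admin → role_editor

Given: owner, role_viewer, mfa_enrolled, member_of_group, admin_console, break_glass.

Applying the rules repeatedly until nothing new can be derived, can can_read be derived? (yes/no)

yes

Round 1 fires r1, r2, r3, giving token_valid, quota_ok, restricted_mode.
Round 2 fires r4, giving can_read.
can_read appears in round 2, so it is derivable.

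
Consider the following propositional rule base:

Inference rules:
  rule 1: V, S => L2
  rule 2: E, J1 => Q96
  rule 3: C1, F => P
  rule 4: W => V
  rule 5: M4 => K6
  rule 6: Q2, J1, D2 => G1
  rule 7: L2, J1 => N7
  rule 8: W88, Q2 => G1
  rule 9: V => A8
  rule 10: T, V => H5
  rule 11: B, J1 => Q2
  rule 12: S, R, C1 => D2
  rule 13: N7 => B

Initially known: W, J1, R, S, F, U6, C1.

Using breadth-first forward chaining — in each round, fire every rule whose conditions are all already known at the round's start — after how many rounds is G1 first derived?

Round 1 fires rule 3, rule 4, rule 12, giving P, V, D2.
Round 2 fires rule 1, rule 9, giving L2, A8.
Round 3 fires rule 7, giving N7.
Round 4 fires rule 13, giving B.
Round 5 fires rule 11, giving Q2.
Round 6 fires rule 6, giving G1.
G1 first appears in round 6.

6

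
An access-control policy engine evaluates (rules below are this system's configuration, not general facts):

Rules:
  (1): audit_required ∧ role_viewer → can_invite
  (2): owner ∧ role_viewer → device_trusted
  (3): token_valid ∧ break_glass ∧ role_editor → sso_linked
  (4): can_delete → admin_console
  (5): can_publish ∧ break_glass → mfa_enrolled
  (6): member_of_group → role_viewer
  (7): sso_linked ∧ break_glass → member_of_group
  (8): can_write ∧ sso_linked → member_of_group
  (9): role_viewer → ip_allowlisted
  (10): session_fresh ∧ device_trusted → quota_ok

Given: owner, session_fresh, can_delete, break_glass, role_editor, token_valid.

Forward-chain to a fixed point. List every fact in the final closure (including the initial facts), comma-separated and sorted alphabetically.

Round 1: (3) [token_valid ∧ break_glass ∧ role_editor → sso_linked]; (4) [can_delete → admin_console]. Adds sso_linked, admin_console.
Round 2: (7) [sso_linked ∧ break_glass → member_of_group]. Adds member_of_group.
Round 3: (6) [member_of_group → role_viewer]. Adds role_viewer.
Round 4: (2) [owner ∧ role_viewer → device_trusted]; (9) [role_viewer → ip_allowlisted]. Adds device_trusted, ip_allowlisted.
Round 5: (10) [session_fresh ∧ device_trusted → quota_ok]. Adds quota_ok.

admin_console, break_glass, can_delete, device_trusted, ip_allowlisted, member_of_group, owner, quota_ok, role_editor, role_viewer, session_fresh, sso_linked, token_valid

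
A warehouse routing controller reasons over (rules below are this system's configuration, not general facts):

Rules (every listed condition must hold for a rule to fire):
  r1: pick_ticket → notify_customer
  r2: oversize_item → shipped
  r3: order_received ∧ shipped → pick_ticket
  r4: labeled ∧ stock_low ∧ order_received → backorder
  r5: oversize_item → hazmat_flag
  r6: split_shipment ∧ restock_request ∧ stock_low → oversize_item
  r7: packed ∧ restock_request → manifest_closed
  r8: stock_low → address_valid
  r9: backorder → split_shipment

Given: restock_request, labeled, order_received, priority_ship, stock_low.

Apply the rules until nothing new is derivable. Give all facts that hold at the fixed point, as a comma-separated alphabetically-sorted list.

address_valid, backorder, hazmat_flag, labeled, notify_customer, order_received, oversize_item, pick_ticket, priority_ship, restock_request, shipped, split_shipment, stock_low

Round 1: r4 [labeled ∧ stock_low ∧ order_received → backorder]; r8 [stock_low → address_valid]. New: backorder, address_valid.
Round 2: r9 [backorder → split_shipment]. New: split_shipment.
Round 3: r6 [split_shipment ∧ restock_request ∧ stock_low → oversize_item]. New: oversize_item.
Round 4: r2 [oversize_item → shipped]; r5 [oversize_item → hazmat_flag]. New: shipped, hazmat_flag.
Round 5: r3 [order_received ∧ shipped → pick_ticket]. New: pick_ticket.
Round 6: r1 [pick_ticket → notify_customer]. New: notify_customer.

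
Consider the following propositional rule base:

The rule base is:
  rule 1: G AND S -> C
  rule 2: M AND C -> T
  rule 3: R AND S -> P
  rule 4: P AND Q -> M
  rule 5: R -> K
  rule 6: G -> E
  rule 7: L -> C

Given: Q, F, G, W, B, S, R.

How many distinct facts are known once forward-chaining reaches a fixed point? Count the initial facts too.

13

Round 1 — rule 1, rule 3, rule 5, rule 6, derive C, P, K, E.
Round 2 — rule 4, derive M.
Round 3 — rule 2, derive T.
Closure: {B, C, E, F, G, K, M, P, Q, R, S, T, W} — 13 facts.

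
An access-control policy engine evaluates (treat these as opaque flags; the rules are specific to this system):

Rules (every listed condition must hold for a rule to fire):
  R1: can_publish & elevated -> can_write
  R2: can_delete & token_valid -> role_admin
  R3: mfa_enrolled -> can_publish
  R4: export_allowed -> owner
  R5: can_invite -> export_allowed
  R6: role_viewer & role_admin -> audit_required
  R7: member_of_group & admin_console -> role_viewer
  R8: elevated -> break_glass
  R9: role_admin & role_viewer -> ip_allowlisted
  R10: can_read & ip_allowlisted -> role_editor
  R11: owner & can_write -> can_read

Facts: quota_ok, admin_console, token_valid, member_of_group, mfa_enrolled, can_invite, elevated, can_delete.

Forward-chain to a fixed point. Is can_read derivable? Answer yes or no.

[1] R2 [can_delete & token_valid -> role_admin]; R3 [mfa_enrolled -> can_publish]; R5 [can_invite -> export_allowed]; R7 [member_of_group & admin_console -> role_viewer]; R8 [elevated -> break_glass]. ⇒ new: role_admin, can_publish, export_allowed, role_viewer, break_glass.
[2] R1 [can_publish & elevated -> can_write]; R4 [export_allowed -> owner]; R6 [role_viewer & role_admin -> audit_required]; R9 [role_admin & role_viewer -> ip_allowlisted]. ⇒ new: can_write, owner, audit_required, ip_allowlisted.
[3] R11 [owner & can_write -> can_read]. ⇒ new: can_read.
[4] R10 [can_read & ip_allowlisted -> role_editor]. ⇒ new: role_editor.
can_read appears in round 3, so it is derivable.

yes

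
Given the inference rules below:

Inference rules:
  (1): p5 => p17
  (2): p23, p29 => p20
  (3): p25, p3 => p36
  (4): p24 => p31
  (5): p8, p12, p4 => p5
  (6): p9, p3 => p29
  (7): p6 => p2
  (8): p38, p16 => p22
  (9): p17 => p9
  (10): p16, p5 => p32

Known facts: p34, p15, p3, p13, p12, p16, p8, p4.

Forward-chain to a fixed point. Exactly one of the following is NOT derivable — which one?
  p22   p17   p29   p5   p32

Round 1: (5) [p8, p12, p4 => p5]. New: p5.
Round 2: (1) [p5 => p17]; (10) [p16, p5 => p32]. New: p17, p32.
Round 3: (9) [p17 => p9]. New: p9.
Round 4: (6) [p9, p3 => p29]. New: p29.
Derived: p17 (round 2), p29 (round 4), p5 (round 1), p32 (round 2). p22 never appears in any round.

p22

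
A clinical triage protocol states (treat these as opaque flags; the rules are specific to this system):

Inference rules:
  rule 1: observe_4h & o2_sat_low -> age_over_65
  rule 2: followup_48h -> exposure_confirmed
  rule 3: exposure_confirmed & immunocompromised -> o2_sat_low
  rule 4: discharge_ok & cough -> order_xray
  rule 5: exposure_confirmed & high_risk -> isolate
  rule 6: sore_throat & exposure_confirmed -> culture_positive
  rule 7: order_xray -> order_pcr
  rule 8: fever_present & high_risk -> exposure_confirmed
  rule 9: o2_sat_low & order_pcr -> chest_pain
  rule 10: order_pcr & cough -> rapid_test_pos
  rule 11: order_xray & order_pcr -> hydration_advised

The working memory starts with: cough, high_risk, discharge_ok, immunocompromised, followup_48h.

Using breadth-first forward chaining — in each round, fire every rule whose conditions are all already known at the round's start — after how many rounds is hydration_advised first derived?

3

[1] rule 2 [followup_48h -> exposure_confirmed]; rule 4 [discharge_ok & cough -> order_xray]. ⇒ new: exposure_confirmed, order_xray.
[2] rule 3 [exposure_confirmed & immunocompromised -> o2_sat_low]; rule 5 [exposure_confirmed & high_risk -> isolate]; rule 7 [order_xray -> order_pcr]. ⇒ new: o2_sat_low, isolate, order_pcr.
[3] rule 9 [o2_sat_low & order_pcr -> chest_pain]; rule 10 [order_pcr & cough -> rapid_test_pos]; rule 11 [order_xray & order_pcr -> hydration_advised]. ⇒ new: chest_pain, rapid_test_pos, hydration_advised.
hydration_advised first appears in round 3.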